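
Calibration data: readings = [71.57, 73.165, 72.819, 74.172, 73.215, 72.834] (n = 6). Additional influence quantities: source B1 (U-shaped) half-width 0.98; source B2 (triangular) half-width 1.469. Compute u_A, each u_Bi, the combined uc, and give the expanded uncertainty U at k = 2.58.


mean = (71.57 + 73.165 + 72.819 + 74.172 + 73.215 + 72.834) / 6 = 72.9625
s = sqrt(sum((x - mean)^2)/(n-1)) = 0.84188045
u_A = s / sqrt(n) = 0.84188045 / sqrt(6) = 0.34369625
u_B1 = 0.98 / sqrt(2) = 0.69296465
u_B2 = 1.469 / sqrt(6) = 0.59971674
uc = sqrt(0.34369625^2 + 0.69296465^2 + 0.59971674^2) = 0.97876825
U = k * uc = 2.58 * 0.97876825
U = 2.5252

2.5252


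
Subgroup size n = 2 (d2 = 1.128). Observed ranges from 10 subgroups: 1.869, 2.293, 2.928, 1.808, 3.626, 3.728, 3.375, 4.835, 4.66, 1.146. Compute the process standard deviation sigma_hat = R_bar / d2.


R_bar = (1.869 + 2.293 + 2.928 + 1.808 + 3.626 + 3.728 + 3.375 + 4.835 + 4.66 + 1.146) / 10
R_bar = 30.268 / 10 = 3.0268
sigma_hat = R_bar / d2 = 3.0268 / 1.128 = 2.6833

2.6833


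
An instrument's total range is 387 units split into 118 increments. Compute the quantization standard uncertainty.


resolution = range / divisions
resolution = 387 / 118 = 3.279661
u_res = resolution / (2*sqrt(3))
u_res = 3.279661 / 3.4641016
u_res = 0.9468

0.9468


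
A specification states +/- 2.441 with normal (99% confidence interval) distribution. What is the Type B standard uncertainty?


u_B = half_width / 2.576
u_B = 2.441 / 2.576
u_B = 0.9476

0.9476


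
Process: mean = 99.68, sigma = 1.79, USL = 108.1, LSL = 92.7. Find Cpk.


Cpu = (USL - mean) / (3*sigma) = (108.1 - 99.68) / (3*1.79) = 1.5680
Cpl = (mean - LSL) / (3*sigma) = (99.68 - 92.7) / (3*1.79) = 1.2998
Cpk = min(Cpu, Cpl) = 1.2998

1.2998


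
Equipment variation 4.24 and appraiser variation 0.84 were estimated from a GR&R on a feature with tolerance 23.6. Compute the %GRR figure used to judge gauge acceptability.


GRR = sqrt(EV^2 + AV^2) = sqrt(4.24^2 + 0.84^2) = 4.3224067
%GRR = GRR / tol * 100 = 4.3224067 / 23.6 * 100
%GRR = 18.3153

18.3153


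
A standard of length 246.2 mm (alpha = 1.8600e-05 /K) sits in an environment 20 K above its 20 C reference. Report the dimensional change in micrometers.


dL = L * alpha * dT
= 246.2 * 1.8600e-05 * 20
= 0.0915864 mm
dL_um = 0.0915864 * 1000 = 91.5864 um

91.5864


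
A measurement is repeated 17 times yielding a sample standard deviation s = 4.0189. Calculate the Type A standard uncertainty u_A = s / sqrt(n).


u_A = s / sqrt(n)
u_A = 4.0189 / sqrt(17)
u_A = 4.0189 / 4.1231056
u_A = 0.9747

0.9747


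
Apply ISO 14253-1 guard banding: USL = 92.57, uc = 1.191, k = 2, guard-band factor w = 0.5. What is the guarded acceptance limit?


U = k * uc = 2 * 1.191 = 2.382
guard band g = w * U = 0.5 * 2.382 = 1.191
AL = USL - g = 92.57 - 1.191
AL = 91.3790

91.3790


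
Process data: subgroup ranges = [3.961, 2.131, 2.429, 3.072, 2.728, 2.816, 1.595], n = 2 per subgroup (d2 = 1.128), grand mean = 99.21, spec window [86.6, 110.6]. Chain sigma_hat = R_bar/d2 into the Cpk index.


R_bar = (3.961 + 2.131 + 2.429 + 3.072 + 2.728 + 2.816 + 1.595) / 7 = 2.676
sigma = R_bar / d2 = 2.676 / 1.128 = 2.3723404
Cp = (USL - LSL)/(6*sigma) = (110.6 - 86.6)/(6*2.3723404) = 1.6861
Cpu = (110.6 - 99.21)/(3*2.3723404) = 1.6004
Cpl = (99.21 - 86.6)/(3*2.3723404) = 1.7718
Cpk = min(Cpu, Cpl) = 1.6004

1.6004


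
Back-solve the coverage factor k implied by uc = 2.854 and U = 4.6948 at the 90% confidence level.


k = U / uc
k = 4.6948 / 2.854
k = 1.645

1.645


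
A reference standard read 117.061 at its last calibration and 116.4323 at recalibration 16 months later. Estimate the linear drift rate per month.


rate = (v2 - v1) / months
= (116.4323 - 117.061) / 16
= -0.6287 / 16
= -0.0393

-0.0393


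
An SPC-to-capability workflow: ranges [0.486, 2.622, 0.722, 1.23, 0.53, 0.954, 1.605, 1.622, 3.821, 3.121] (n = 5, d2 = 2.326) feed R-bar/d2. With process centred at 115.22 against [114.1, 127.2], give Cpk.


R_bar = (0.486 + 2.622 + 0.722 + 1.23 + 0.53 + 0.954 + 1.605 + 1.622 + 3.821 + 3.121) / 10 = 1.6713
sigma = R_bar / d2 = 1.6713 / 2.326 = 0.71852966
Cp = (USL - LSL)/(6*sigma) = (127.2 - 114.1)/(6*0.71852966) = 3.0386
Cpu = (127.2 - 115.22)/(3*0.71852966) = 5.5576
Cpl = (115.22 - 114.1)/(3*0.71852966) = 0.5196
Cpk = min(Cpu, Cpl) = 0.5196

0.5196


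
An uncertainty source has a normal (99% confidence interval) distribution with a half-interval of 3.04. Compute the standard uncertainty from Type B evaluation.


u_B = half_width / 2.576
u_B = 3.04 / 2.576
u_B = 1.1801

1.1801


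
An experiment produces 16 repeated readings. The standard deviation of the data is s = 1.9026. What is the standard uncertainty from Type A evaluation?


u_A = s / sqrt(n)
u_A = 1.9026 / sqrt(16)
u_A = 1.9026 / 4
u_A = 0.4757

0.4757


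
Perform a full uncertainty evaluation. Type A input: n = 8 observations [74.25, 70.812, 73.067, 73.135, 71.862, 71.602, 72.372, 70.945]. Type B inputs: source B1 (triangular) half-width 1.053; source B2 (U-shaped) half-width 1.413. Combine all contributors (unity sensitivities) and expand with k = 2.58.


mean = (74.25 + 70.812 + 73.067 + 73.135 + 71.862 + 71.602 + 72.372 + 70.945) / 8 = 72.255625
s = sqrt(sum((x - mean)^2)/(n-1)) = 1.1836181
u_A = s / sqrt(n) = 1.1836181 / sqrt(8) = 0.41847219
u_B1 = 1.053 / sqrt(6) = 0.42988545
u_B2 = 1.413 / sqrt(2) = 0.99914188
uc = sqrt(0.41847219^2 + 0.42988545^2 + 0.99914188^2) = 1.1654205
U = k * uc = 2.58 * 1.1654205
U = 3.0068

3.0068


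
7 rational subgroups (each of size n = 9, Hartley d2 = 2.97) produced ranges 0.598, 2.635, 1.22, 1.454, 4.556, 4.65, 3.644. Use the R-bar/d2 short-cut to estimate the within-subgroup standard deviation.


R_bar = (0.598 + 2.635 + 1.22 + 1.454 + 4.556 + 4.65 + 3.644) / 7
R_bar = 18.757 / 7 = 2.6795714
sigma_hat = R_bar / d2 = 2.6795714 / 2.97 = 0.9022

0.9022


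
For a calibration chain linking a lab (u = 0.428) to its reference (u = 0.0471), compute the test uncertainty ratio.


TUR = u_lab / u_ref
= 0.428 / 0.0471
= 9.0870

9.0870


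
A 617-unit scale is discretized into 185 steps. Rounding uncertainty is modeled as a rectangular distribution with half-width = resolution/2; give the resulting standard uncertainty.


resolution = range / divisions
resolution = 617 / 185 = 3.3351351
u_res = resolution / (2*sqrt(3))
u_res = 3.3351351 / 3.4641016
u_res = 0.9628

0.9628


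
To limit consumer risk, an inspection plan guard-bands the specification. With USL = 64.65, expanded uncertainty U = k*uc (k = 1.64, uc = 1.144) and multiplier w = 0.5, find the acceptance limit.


U = k * uc = 1.64 * 1.144 = 1.87616
guard band g = w * U = 0.5 * 1.87616 = 0.93808
AL = USL - g = 64.65 - 0.93808
AL = 63.7119

63.7119


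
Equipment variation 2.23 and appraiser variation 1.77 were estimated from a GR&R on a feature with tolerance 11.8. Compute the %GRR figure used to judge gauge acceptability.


GRR = sqrt(EV^2 + AV^2) = sqrt(2.23^2 + 1.77^2) = 2.8470687
%GRR = GRR / tol * 100 = 2.8470687 / 11.8 * 100
%GRR = 24.1277

24.1277


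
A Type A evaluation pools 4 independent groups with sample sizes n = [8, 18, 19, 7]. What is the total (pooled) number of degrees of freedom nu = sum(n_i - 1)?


nu = sum_i (n_i - 1)
nu = ((8 - 1) + (18 - 1) + (19 - 1) + (7 - 1))
nu = 7 + 17 + 18 + 6
nu = 48

48


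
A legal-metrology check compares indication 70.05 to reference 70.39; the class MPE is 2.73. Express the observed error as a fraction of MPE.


e = indication - reference = 70.05 - 70.39 = -0.3400
|e| = 0.3400
ratio = |e| / MPE = 0.3400 / 2.73
ratio = 0.1245

0.1245


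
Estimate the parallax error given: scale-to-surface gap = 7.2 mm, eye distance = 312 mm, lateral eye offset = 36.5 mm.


error = h * offset / d
= 7.2 * 36.5 / 312
= 0.8423

0.8423


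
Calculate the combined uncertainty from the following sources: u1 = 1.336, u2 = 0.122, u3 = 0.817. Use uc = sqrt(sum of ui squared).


uc = sqrt(1.336^2 + 0.122^2 + 0.817^2)
uc = sqrt(2.467269)
uc = 1.5708

1.5708


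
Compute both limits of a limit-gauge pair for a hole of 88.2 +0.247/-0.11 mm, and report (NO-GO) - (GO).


GO = nominal - lower_tol (smallest hole = maximum material condition)
GO = 88.2 - 0.11 = 88.09
NO-GO = nominal + upper_tol (largest hole = least material condition)
NO-GO = 88.2 + 0.247 = 88.447
spread = NO-GO - GO = 88.447 - 88.09 = 0.3570

0.3570


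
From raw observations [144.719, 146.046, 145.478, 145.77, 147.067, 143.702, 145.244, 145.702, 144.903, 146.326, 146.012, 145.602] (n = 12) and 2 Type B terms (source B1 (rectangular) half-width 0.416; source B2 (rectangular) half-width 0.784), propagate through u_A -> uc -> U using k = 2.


mean = (144.719 + 146.046 + 145.478 + 145.77 + 147.067 + 143.702 + 145.244 + 145.702 + 144.903 + 146.326 + 146.012 + 145.602) / 12 = 145.5475833
s = sqrt(sum((x - mean)^2)/(n-1)) = 0.85600323
u_A = s / sqrt(n) = 0.85600323 / sqrt(12) = 0.24710685
u_B1 = 0.416 / sqrt(3) = 0.24017771
u_B2 = 0.784 / sqrt(3) = 0.45264261
uc = sqrt(0.24710685^2 + 0.24017771^2 + 0.45264261^2) = 0.56888704
U = k * uc = 2 * 0.56888704
U = 1.1378

1.1378


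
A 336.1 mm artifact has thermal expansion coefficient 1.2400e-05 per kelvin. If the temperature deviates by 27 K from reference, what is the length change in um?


dL = L * alpha * dT
= 336.1 * 1.2400e-05 * 27
= 0.1125263 mm
dL_um = 0.1125263 * 1000 = 112.5263 um

112.5263


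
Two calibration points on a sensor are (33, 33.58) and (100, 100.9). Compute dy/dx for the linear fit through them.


slope = (y2 - y1) / (x2 - x1)
= (100.9 - 33.58) / (100 - 33)
= 67.3200 / 67
= 1.0048

1.0048


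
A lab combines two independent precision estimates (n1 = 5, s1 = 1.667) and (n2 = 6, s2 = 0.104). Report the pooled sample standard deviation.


s_p = sqrt(((n1-1)*s1^2 + (n2-1)*s2^2) / (n1+n2-2))
numerator = (5-1)*1.667^2 + (6-1)*0.104^2 = 11.115556 + 0.05408 = 11.169636
denominator = 5 + 6 - 2 = 9
s_p^2 = 11.169636 / 9 = 1.2410707
s_p = sqrt(1.2410707) = 1.1140

1.1140


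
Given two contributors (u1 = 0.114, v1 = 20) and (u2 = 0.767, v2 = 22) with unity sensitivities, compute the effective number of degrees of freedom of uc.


uc = sqrt(u1^2 + u2^2) = sqrt(0.114^2 + 0.767^2) = 0.77542569
v_eff = uc^4 / (u1^4/v1 + u2^4/v2)
= 0.77542569^4 / (0.114^4/20 + 0.767^4/22)
= 0.36154365 / 0.015739533
v_eff = 22.9704

22.9704


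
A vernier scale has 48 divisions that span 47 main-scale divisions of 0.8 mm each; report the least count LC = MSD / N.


LC = MSD / n_div
= 0.8 / 48
= 0.0167

0.0167


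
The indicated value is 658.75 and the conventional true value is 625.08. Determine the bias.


Systematic error = measured - true
= 658.75 - 625.08
= 33.6700

33.6700


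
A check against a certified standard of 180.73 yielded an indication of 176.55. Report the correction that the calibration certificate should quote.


Correction = standard - reading
= 180.73 - 176.55
= 4.1800

4.1800


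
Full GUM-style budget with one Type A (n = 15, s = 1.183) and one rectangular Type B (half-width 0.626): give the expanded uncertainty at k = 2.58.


u_A = s / sqrt(n) = 1.183 / sqrt(15) = 0.30544929
u_B = half_width / sqrt(3) = 0.626 / sqrt(3) = 0.36142127
uc = sqrt(u_A^2 + u_B^2) = sqrt(0.30544929^2 + 0.36142127^2) = 0.47320672
U = k * uc = 2.58 * 0.47320672
U = 1.2209

1.2209


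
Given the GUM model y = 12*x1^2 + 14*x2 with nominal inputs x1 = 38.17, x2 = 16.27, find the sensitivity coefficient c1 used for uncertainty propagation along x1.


y = 12*x1^2 + 14*x2
dy/dx1 = 2*12*x1
Evaluate at x1 = 38.17: c1 = 24 * 38.17
c1 = 916.0800

916.0800


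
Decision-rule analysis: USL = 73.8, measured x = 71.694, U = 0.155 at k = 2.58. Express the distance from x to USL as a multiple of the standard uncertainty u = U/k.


u = U / k = 0.155 / 2.58 = 0.060077519
margin = |USL - x| = |73.8 - 71.694| = 2.106
z = margin / u = 2.106 / 0.060077519
z = 35.0547

35.0547


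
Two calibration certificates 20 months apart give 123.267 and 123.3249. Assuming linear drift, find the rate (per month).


rate = (v2 - v1) / months
= (123.3249 - 123.267) / 20
= 0.0579 / 20
= 0.0029

0.0029


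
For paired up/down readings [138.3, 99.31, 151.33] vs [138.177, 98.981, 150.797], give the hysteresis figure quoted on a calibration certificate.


|138.3 - 138.177| = 0.1230
|99.31 - 98.981| = 0.3290
|151.33 - 150.797| = 0.5330
hysteresis = max(diffs) = 0.5330

0.5330


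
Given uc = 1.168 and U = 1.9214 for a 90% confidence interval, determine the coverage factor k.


k = U / uc
k = 1.9214 / 1.168
k = 1.645

1.645


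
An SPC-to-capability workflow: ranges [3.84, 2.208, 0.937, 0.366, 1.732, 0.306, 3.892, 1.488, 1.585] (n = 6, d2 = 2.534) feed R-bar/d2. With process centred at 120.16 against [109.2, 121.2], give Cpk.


R_bar = (3.84 + 2.208 + 0.937 + 0.366 + 1.732 + 0.306 + 3.892 + 1.488 + 1.585) / 9 = 1.8171111
sigma = R_bar / d2 = 1.8171111 / 2.534 = 0.71709199
Cp = (USL - LSL)/(6*sigma) = (121.2 - 109.2)/(6*0.71709199) = 2.7890
Cpu = (121.2 - 120.16)/(3*0.71709199) = 0.4834
Cpl = (120.16 - 109.2)/(3*0.71709199) = 5.0947
Cpk = min(Cpu, Cpl) = 0.4834

0.4834


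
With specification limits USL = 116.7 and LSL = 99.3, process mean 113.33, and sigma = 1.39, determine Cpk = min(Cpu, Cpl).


Cpu = (USL - mean) / (3*sigma) = (116.7 - 113.33) / (3*1.39) = 0.8082
Cpl = (mean - LSL) / (3*sigma) = (113.33 - 99.3) / (3*1.39) = 3.3645
Cpk = min(Cpu, Cpl) = 0.8082

0.8082


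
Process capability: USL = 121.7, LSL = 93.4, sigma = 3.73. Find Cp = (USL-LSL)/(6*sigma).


Cp = (USL - LSL) / (6 * sigma)
= (121.7 - 93.4) / (6 * 3.73)
= 28.3000 / 22.3800
= 1.2645

1.2645


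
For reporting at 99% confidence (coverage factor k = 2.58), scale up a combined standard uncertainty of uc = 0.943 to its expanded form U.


U = k * uc
U = 2.58 * 0.943
U = 2.4329

2.4329


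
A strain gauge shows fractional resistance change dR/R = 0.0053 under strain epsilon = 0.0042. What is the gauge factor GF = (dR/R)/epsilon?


GF = (dR/R) / epsilon
= 0.0053 / 0.0042
= 1.2619

1.2619


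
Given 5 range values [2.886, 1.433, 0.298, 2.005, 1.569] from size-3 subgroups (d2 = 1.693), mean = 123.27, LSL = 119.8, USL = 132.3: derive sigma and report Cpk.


R_bar = (2.886 + 1.433 + 0.298 + 2.005 + 1.569) / 5 = 1.6382
sigma = R_bar / d2 = 1.6382 / 1.693 = 0.96763142
Cp = (USL - LSL)/(6*sigma) = (132.3 - 119.8)/(6*0.96763142) = 2.1530
Cpu = (132.3 - 123.27)/(3*0.96763142) = 3.1107
Cpl = (123.27 - 119.8)/(3*0.96763142) = 1.1954
Cpk = min(Cpu, Cpl) = 1.1954

1.1954


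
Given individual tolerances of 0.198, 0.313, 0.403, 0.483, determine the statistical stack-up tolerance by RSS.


RSS = sqrt(0.198^2 + 0.313^2 + 0.403^2 + 0.483^2)
= sqrt(0.532871)
= 0.7300

0.7300


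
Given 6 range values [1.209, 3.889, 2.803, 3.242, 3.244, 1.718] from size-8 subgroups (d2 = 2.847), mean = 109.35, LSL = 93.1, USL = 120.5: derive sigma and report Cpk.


R_bar = (1.209 + 3.889 + 2.803 + 3.242 + 3.244 + 1.718) / 6 = 2.6841667
sigma = R_bar / d2 = 2.6841667 / 2.847 = 0.9428053
Cp = (USL - LSL)/(6*sigma) = (120.5 - 93.1)/(6*0.9428053) = 4.8437
Cpu = (120.5 - 109.35)/(3*0.9428053) = 3.9421
Cpl = (109.35 - 93.1)/(3*0.9428053) = 5.7453
Cpk = min(Cpu, Cpl) = 3.9421

3.9421


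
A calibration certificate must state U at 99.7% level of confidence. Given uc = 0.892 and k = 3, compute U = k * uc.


U = k * uc
U = 3 * 0.892
U = 2.6760

2.6760


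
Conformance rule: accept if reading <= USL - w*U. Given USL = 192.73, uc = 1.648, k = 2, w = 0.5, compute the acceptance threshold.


U = k * uc = 2 * 1.648 = 3.296
guard band g = w * U = 0.5 * 3.296 = 1.648
AL = USL - g = 192.73 - 1.648
AL = 191.0820

191.0820


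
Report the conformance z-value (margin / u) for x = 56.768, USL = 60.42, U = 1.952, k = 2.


u = U / k = 1.952 / 2 = 0.976
margin = |USL - x| = |60.42 - 56.768| = 3.652
z = margin / u = 3.652 / 0.976
z = 3.7418

3.7418


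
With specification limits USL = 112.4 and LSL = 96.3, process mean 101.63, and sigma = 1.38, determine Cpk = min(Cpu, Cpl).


Cpu = (USL - mean) / (3*sigma) = (112.4 - 101.63) / (3*1.38) = 2.6014
Cpl = (mean - LSL) / (3*sigma) = (101.63 - 96.3) / (3*1.38) = 1.2874
Cpk = min(Cpu, Cpl) = 1.2874

1.2874


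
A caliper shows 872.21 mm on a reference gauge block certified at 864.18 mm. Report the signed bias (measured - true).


Systematic error = measured - true
= 872.21 - 864.18
= 8.0300

8.0300


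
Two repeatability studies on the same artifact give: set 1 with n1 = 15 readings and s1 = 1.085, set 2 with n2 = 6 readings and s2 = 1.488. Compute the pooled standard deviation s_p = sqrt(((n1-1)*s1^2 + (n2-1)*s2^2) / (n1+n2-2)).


s_p = sqrt(((n1-1)*s1^2 + (n2-1)*s2^2) / (n1+n2-2))
numerator = (15-1)*1.085^2 + (6-1)*1.488^2 = 16.48115 + 11.07072 = 27.55187
denominator = 15 + 6 - 2 = 19
s_p^2 = 27.55187 / 19 = 1.4500984
s_p = sqrt(1.4500984) = 1.2042

1.2042


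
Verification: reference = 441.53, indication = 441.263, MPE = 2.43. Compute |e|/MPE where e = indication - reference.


e = indication - reference = 441.263 - 441.53 = -0.2670
|e| = 0.2670
ratio = |e| / MPE = 0.2670 / 2.43
ratio = 0.1099

0.1099


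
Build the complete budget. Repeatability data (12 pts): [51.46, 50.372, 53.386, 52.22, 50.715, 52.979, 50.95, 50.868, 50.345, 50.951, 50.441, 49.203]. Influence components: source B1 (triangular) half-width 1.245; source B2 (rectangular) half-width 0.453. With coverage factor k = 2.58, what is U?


mean = (51.46 + 50.372 + 53.386 + 52.22 + 50.715 + 52.979 + 50.95 + 50.868 + 50.345 + 50.951 + 50.441 + 49.203) / 12 = 51.1575
s = sqrt(sum((x - mean)^2)/(n-1)) = 1.186301
u_A = s / sqrt(n) = 1.186301 / sqrt(12) = 0.3424556
u_B1 = 1.245 / sqrt(6) = 0.50826912
u_B2 = 0.453 / sqrt(3) = 0.26153967
uc = sqrt(0.3424556^2 + 0.50826912^2 + 0.26153967^2) = 0.66634551
U = k * uc = 2.58 * 0.66634551
U = 1.7192

1.7192


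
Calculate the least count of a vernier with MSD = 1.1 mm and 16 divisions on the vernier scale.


LC = MSD / n_div
= 1.1 / 16
= 0.0688

0.0688


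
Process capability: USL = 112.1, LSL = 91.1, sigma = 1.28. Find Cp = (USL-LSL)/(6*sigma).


Cp = (USL - LSL) / (6 * sigma)
= (112.1 - 91.1) / (6 * 1.28)
= 21.0000 / 7.6800
= 2.7344

2.7344


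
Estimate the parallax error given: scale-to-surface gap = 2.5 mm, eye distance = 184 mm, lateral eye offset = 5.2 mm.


error = h * offset / d
= 2.5 * 5.2 / 184
= 0.0707

0.0707


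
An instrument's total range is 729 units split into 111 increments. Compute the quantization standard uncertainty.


resolution = range / divisions
resolution = 729 / 111 = 6.5675676
u_res = resolution / (2*sqrt(3))
u_res = 6.5675676 / 3.4641016
u_res = 1.8959

1.8959


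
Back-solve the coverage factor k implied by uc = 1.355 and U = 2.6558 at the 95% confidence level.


k = U / uc
k = 2.6558 / 1.355
k = 1.96

1.96


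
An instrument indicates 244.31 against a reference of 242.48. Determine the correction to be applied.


Correction = standard - reading
= 242.48 - 244.31
= -1.8300

-1.8300


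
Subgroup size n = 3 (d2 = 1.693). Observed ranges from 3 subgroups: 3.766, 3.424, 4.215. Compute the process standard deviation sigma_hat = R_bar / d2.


R_bar = (3.766 + 3.424 + 4.215) / 3
R_bar = 11.405 / 3 = 3.8016667
sigma_hat = R_bar / d2 = 3.8016667 / 1.693 = 2.2455

2.2455


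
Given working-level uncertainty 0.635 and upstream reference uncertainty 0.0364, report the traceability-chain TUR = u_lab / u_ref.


TUR = u_lab / u_ref
= 0.635 / 0.0364
= 17.4451

17.4451


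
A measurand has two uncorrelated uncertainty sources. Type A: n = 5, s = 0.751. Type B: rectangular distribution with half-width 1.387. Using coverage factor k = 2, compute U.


u_A = s / sqrt(n) = 0.751 / sqrt(5) = 0.33585741
u_B = half_width / sqrt(3) = 1.387 / sqrt(3) = 0.80078482
uc = sqrt(u_A^2 + u_B^2) = sqrt(0.33585741^2 + 0.80078482^2) = 0.86836428
U = k * uc = 2 * 0.86836428
U = 1.7367

1.7367


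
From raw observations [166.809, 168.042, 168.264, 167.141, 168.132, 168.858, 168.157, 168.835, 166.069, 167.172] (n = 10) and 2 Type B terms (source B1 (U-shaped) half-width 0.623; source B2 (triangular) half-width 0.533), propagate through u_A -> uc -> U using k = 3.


mean = (166.809 + 168.042 + 168.264 + 167.141 + 168.132 + 168.858 + 168.157 + 168.835 + 166.069 + 167.172) / 10 = 167.7479
s = sqrt(sum((x - mean)^2)/(n-1)) = 0.91178
u_A = s / sqrt(n) = 0.91178 / sqrt(10) = 0.28833015
u_B1 = 0.623 / sqrt(2) = 0.44052752
u_B2 = 0.533 / sqrt(6) = 0.21759634
uc = sqrt(0.28833015^2 + 0.44052752^2 + 0.21759634^2) = 0.56969021
U = k * uc = 3 * 0.56969021
U = 1.7091

1.7091


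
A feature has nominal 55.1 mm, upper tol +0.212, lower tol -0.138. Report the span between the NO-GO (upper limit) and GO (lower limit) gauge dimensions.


GO = nominal - lower_tol (smallest hole = maximum material condition)
GO = 55.1 - 0.138 = 54.962
NO-GO = nominal + upper_tol (largest hole = least material condition)
NO-GO = 55.1 + 0.212 = 55.312
spread = NO-GO - GO = 55.312 - 54.962 = 0.3500

0.3500


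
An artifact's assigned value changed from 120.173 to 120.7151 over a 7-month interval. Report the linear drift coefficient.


rate = (v2 - v1) / months
= (120.7151 - 120.173) / 7
= 0.5421 / 7
= 0.0774

0.0774


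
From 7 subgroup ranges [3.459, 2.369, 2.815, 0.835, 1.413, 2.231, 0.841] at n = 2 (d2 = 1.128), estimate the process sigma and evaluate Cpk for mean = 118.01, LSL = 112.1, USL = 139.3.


R_bar = (3.459 + 2.369 + 2.815 + 0.835 + 1.413 + 2.231 + 0.841) / 7 = 1.9947143
sigma = R_bar / d2 = 1.9947143 / 1.128 = 1.7683637
Cp = (USL - LSL)/(6*sigma) = (139.3 - 112.1)/(6*1.7683637) = 2.5636
Cpu = (139.3 - 118.01)/(3*1.7683637) = 4.0131
Cpl = (118.01 - 112.1)/(3*1.7683637) = 1.1140
Cpk = min(Cpu, Cpl) = 1.1140

1.1140


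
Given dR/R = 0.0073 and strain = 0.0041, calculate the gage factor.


GF = (dR/R) / epsilon
= 0.0073 / 0.0041
= 1.7805

1.7805


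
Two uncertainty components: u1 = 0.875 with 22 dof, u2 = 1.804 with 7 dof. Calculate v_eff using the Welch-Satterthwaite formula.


uc = sqrt(u1^2 + u2^2) = sqrt(0.875^2 + 1.804^2) = 2.005004
v_eff = uc^4 / (u1^4/v1 + u2^4/v2)
= 2.005004^4 / (0.875^4/22 + 1.804^4/7)
= 16.16073 / 1.5396765
v_eff = 10.4962

10.4962


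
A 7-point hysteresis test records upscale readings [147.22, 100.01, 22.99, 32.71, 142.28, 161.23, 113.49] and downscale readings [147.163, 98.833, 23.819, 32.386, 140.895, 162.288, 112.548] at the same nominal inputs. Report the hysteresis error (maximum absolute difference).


|147.22 - 147.163| = 0.0570
|100.01 - 98.833| = 1.1770
|22.99 - 23.819| = 0.8290
|32.71 - 32.386| = 0.3240
|142.28 - 140.895| = 1.3850
|161.23 - 162.288| = 1.0580
|113.49 - 112.548| = 0.9420
hysteresis = max(diffs) = 1.3850

1.3850


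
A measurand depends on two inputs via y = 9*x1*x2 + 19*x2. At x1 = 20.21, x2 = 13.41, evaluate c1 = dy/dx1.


y = 9*x1*x2 + 19*x2
dy/dx1 = 9*x2
Evaluate at x2 = 13.41: c1 = 9 * 13.41
c1 = 120.6900

120.6900


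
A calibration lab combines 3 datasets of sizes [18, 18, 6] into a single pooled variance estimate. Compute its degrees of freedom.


nu = sum_i (n_i - 1)
nu = ((18 - 1) + (18 - 1) + (6 - 1))
nu = 17 + 17 + 5
nu = 39

39


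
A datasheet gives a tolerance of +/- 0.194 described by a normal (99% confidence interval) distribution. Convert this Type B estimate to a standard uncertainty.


u_B = half_width / 2.576
u_B = 0.194 / 2.576
u_B = 0.0753

0.0753


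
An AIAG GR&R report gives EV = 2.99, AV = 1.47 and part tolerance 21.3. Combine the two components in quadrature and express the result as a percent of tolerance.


GRR = sqrt(EV^2 + AV^2) = sqrt(2.99^2 + 1.47^2) = 3.3318163
%GRR = GRR / tol * 100 = 3.3318163 / 21.3 * 100
%GRR = 15.6423

15.6423


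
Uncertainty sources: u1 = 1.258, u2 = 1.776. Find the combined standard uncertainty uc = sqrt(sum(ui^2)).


uc = sqrt(1.258^2 + 1.776^2)
uc = sqrt(4.73674)
uc = 2.1764

2.1764


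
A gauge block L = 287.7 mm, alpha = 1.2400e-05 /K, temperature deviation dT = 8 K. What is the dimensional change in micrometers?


dL = L * alpha * dT
= 287.7 * 1.2400e-05 * 8
= 0.0285398 mm
dL_um = 0.0285398 * 1000 = 28.5398 um

28.5398


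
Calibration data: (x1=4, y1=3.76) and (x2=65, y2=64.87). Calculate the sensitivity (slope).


slope = (y2 - y1) / (x2 - x1)
= (64.87 - 3.76) / (65 - 4)
= 61.1100 / 61
= 1.0018

1.0018


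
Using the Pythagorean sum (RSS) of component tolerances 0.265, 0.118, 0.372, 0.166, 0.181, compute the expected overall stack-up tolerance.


RSS = sqrt(0.265^2 + 0.118^2 + 0.372^2 + 0.166^2 + 0.181^2)
= sqrt(0.28285)
= 0.5318

0.5318


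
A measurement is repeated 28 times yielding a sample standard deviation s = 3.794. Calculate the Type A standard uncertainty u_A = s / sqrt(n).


u_A = s / sqrt(n)
u_A = 3.794 / sqrt(28)
u_A = 3.794 / 5.2915026
u_A = 0.7170

0.7170


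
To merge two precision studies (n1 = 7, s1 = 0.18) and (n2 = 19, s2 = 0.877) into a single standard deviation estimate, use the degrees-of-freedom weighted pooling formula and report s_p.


s_p = sqrt(((n1-1)*s1^2 + (n2-1)*s2^2) / (n1+n2-2))
numerator = (7-1)*0.18^2 + (19-1)*0.877^2 = 0.1944 + 13.844322 = 14.038722
denominator = 7 + 19 - 2 = 24
s_p^2 = 14.038722 / 24 = 0.58494675
s_p = sqrt(0.58494675) = 0.7648

0.7648


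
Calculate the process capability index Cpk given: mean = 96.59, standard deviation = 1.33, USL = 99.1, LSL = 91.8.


Cpu = (USL - mean) / (3*sigma) = (99.1 - 96.59) / (3*1.33) = 0.6291
Cpl = (mean - LSL) / (3*sigma) = (96.59 - 91.8) / (3*1.33) = 1.2005
Cpk = min(Cpu, Cpl) = 0.6291

0.6291


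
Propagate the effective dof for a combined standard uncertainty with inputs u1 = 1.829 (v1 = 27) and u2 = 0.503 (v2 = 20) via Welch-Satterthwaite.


uc = sqrt(u1^2 + u2^2) = sqrt(1.829^2 + 0.503^2) = 1.8969054
v_eff = uc^4 / (u1^4/v1 + u2^4/v2)
= 1.8969054^4 / (1.829^4/27 + 0.503^4/20)
= 12.947404 / 0.41766873
v_eff = 30.9992

30.9992


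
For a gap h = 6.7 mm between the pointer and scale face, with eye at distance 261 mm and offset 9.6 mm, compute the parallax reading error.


error = h * offset / d
= 6.7 * 9.6 / 261
= 0.2464

0.2464


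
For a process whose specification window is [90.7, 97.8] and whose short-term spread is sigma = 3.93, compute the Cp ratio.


Cp = (USL - LSL) / (6 * sigma)
= (97.8 - 90.7) / (6 * 3.93)
= 7.1000 / 23.5800
= 0.3011

0.3011


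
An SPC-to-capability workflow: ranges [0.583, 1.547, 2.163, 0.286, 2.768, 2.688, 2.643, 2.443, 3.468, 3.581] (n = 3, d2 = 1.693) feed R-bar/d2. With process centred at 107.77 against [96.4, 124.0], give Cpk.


R_bar = (0.583 + 1.547 + 2.163 + 0.286 + 2.768 + 2.688 + 2.643 + 2.443 + 3.468 + 3.581) / 10 = 2.217
sigma = R_bar / d2 = 2.217 / 1.693 = 1.3095097
Cp = (USL - LSL)/(6*sigma) = (124.0 - 96.4)/(6*1.3095097) = 3.5128
Cpu = (124.0 - 107.77)/(3*1.3095097) = 4.1313
Cpl = (107.77 - 96.4)/(3*1.3095097) = 2.8942
Cpk = min(Cpu, Cpl) = 2.8942

2.8942


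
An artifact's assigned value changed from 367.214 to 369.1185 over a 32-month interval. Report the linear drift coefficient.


rate = (v2 - v1) / months
= (369.1185 - 367.214) / 32
= 1.9045 / 32
= 0.0595

0.0595


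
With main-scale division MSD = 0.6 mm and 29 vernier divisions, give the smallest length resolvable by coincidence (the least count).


LC = MSD / n_div
= 0.6 / 29
= 0.0207

0.0207


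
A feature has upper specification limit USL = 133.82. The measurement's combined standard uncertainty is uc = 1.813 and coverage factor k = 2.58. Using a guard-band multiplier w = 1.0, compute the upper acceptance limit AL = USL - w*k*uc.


U = k * uc = 2.58 * 1.813 = 4.67754
guard band g = w * U = 1.0 * 4.67754 = 4.67754
AL = USL - g = 133.82 - 4.67754
AL = 129.1425

129.1425


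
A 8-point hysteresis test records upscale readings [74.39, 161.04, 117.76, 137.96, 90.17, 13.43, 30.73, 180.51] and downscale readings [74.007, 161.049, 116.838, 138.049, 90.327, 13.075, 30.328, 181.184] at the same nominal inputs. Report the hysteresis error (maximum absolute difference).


|74.39 - 74.007| = 0.3830
|161.04 - 161.049| = 0.0090
|117.76 - 116.838| = 0.9220
|137.96 - 138.049| = 0.0890
|90.17 - 90.327| = 0.1570
|13.43 - 13.075| = 0.3550
|30.73 - 30.328| = 0.4020
|180.51 - 181.184| = 0.6740
hysteresis = max(diffs) = 0.9220

0.9220


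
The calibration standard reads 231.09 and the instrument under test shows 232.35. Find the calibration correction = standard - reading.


Correction = standard - reading
= 231.09 - 232.35
= -1.2600

-1.2600


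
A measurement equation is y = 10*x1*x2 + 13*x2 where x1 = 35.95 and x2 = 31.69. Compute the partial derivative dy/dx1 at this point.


y = 10*x1*x2 + 13*x2
dy/dx1 = 10*x2
Evaluate at x2 = 31.69: c1 = 10 * 31.69
c1 = 316.9000

316.9000


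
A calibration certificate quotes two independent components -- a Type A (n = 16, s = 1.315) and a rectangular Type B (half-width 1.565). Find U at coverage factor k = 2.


u_A = s / sqrt(n) = 1.315 / sqrt(16) = 0.32875
u_B = half_width / sqrt(3) = 1.565 / sqrt(3) = 0.90355317
uc = sqrt(u_A^2 + u_B^2) = sqrt(0.32875^2 + 0.90355317^2) = 0.96150137
U = k * uc = 2 * 0.96150137
U = 1.9230

1.9230


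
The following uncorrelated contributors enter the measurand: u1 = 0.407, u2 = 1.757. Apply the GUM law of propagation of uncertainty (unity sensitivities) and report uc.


uc = sqrt(0.407^2 + 1.757^2)
uc = sqrt(3.252698)
uc = 1.8035

1.8035


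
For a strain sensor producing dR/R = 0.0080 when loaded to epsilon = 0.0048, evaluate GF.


GF = (dR/R) / epsilon
= 0.0080 / 0.0048
= 1.6667

1.6667


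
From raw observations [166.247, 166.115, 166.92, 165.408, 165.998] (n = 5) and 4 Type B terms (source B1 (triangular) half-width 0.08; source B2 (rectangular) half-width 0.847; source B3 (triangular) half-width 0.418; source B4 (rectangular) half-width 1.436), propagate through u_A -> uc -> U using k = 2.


mean = (166.247 + 166.115 + 166.92 + 165.408 + 165.998) / 5 = 166.1376
s = sqrt(sum((x - mean)^2)/(n-1)) = 0.54231753
u_A = s / sqrt(n) = 0.54231753 / sqrt(5) = 0.24253177
u_B1 = 0.08 / sqrt(6) = 0.032659863
u_B2 = 0.847 / sqrt(3) = 0.48901568
u_B3 = 0.418 / sqrt(6) = 0.17064779
u_B4 = 1.436 / sqrt(3) = 0.82907499
uc = sqrt(0.24253177^2 + 0.032659863^2 + 0.48901568^2 + 0.17064779^2 + 0.82907499^2) = 1.0077255
U = k * uc = 2 * 1.0077255
U = 2.0155

2.0155


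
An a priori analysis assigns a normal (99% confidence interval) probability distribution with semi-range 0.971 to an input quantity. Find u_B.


u_B = half_width / 2.576
u_B = 0.971 / 2.576
u_B = 0.3769

0.3769


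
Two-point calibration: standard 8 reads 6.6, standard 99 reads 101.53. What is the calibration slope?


slope = (y2 - y1) / (x2 - x1)
= (101.53 - 6.6) / (99 - 8)
= 94.9300 / 91
= 1.0432

1.0432


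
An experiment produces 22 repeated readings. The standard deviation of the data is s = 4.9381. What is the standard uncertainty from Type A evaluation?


u_A = s / sqrt(n)
u_A = 4.9381 / sqrt(22)
u_A = 4.9381 / 4.6904158
u_A = 1.0528

1.0528


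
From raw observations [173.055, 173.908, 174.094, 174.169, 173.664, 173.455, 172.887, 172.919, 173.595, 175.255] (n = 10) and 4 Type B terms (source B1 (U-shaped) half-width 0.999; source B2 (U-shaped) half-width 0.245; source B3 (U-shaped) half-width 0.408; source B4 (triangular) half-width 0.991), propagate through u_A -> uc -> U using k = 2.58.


mean = (173.055 + 173.908 + 174.094 + 174.169 + 173.664 + 173.455 + 172.887 + 172.919 + 173.595 + 175.255) / 10 = 173.7001
s = sqrt(sum((x - mean)^2)/(n-1)) = 0.71459288
u_A = s / sqrt(n) = 0.71459288 / sqrt(10) = 0.22597411
u_B1 = 0.999 / sqrt(2) = 0.70639967
u_B2 = 0.245 / sqrt(2) = 0.17324116
u_B3 = 0.408 / sqrt(2) = 0.28849957
u_B4 = 0.991 / sqrt(6) = 0.40457406
uc = sqrt(0.22597411^2 + 0.70639967^2 + 0.17324116^2 + 0.28849957^2 + 0.40457406^2) = 0.90938961
U = k * uc = 2.58 * 0.90938961
U = 2.3462

2.3462


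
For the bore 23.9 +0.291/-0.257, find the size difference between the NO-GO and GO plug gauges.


GO = nominal - lower_tol (smallest hole = maximum material condition)
GO = 23.9 - 0.257 = 23.643
NO-GO = nominal + upper_tol (largest hole = least material condition)
NO-GO = 23.9 + 0.291 = 24.191
spread = NO-GO - GO = 24.191 - 23.643 = 0.5480

0.5480


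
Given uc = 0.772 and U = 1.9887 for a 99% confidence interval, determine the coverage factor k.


k = U / uc
k = 1.9887 / 0.772
k = 2.576

2.576


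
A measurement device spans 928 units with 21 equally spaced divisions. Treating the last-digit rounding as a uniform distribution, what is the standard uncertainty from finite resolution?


resolution = range / divisions
resolution = 928 / 21 = 44.190476
u_res = resolution / (2*sqrt(3))
u_res = 44.190476 / 3.4641016
u_res = 12.7567

12.7567


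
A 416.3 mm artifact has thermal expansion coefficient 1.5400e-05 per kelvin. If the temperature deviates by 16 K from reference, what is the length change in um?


dL = L * alpha * dT
= 416.3 * 1.5400e-05 * 16
= 0.1025763 mm
dL_um = 0.1025763 * 1000 = 102.5763 um

102.5763


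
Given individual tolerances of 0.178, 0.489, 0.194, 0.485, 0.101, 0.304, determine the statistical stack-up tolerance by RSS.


RSS = sqrt(0.178^2 + 0.489^2 + 0.194^2 + 0.485^2 + 0.101^2 + 0.304^2)
= sqrt(0.646283)
= 0.8039

0.8039


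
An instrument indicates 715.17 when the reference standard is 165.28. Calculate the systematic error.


Systematic error = measured - true
= 715.17 - 165.28
= 549.8900

549.8900


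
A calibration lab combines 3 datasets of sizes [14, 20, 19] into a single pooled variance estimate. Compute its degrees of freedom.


nu = sum_i (n_i - 1)
nu = ((14 - 1) + (20 - 1) + (19 - 1))
nu = 13 + 19 + 18
nu = 50

50


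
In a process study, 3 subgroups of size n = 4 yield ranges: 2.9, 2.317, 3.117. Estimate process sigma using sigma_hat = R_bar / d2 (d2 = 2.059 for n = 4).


R_bar = (2.9 + 2.317 + 3.117) / 3
R_bar = 8.334 / 3 = 2.778
sigma_hat = R_bar / d2 = 2.778 / 2.059 = 1.3492

1.3492


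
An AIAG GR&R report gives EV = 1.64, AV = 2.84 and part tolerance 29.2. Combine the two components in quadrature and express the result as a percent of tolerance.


GRR = sqrt(EV^2 + AV^2) = sqrt(1.64^2 + 2.84^2) = 3.2795122
%GRR = GRR / tol * 100 = 3.2795122 / 29.2 * 100
%GRR = 11.2312

11.2312


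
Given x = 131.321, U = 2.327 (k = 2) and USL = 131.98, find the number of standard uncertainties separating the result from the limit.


u = U / k = 2.327 / 2 = 1.1635
margin = |USL - x| = |131.98 - 131.321| = 0.659
z = margin / u = 0.659 / 1.1635
z = 0.5664

0.5664


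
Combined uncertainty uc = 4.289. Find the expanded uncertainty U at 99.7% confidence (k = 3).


U = k * uc
U = 3 * 4.289
U = 12.8670

12.8670


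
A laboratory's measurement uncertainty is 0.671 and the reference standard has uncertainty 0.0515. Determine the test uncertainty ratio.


TUR = u_lab / u_ref
= 0.671 / 0.0515
= 13.0291

13.0291


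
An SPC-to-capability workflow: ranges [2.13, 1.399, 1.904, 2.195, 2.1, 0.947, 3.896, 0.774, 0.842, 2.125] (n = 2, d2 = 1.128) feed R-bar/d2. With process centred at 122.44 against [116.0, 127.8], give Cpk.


R_bar = (2.13 + 1.399 + 1.904 + 2.195 + 2.1 + 0.947 + 3.896 + 0.774 + 0.842 + 2.125) / 10 = 1.8312
sigma = R_bar / d2 = 1.8312 / 1.128 = 1.6234043
Cp = (USL - LSL)/(6*sigma) = (127.8 - 116.0)/(6*1.6234043) = 1.2114
Cpu = (127.8 - 122.44)/(3*1.6234043) = 1.1006
Cpl = (122.44 - 116.0)/(3*1.6234043) = 1.3223
Cpk = min(Cpu, Cpl) = 1.1006

1.1006


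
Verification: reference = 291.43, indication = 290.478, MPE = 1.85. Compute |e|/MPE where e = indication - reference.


e = indication - reference = 290.478 - 291.43 = -0.9520
|e| = 0.9520
ratio = |e| / MPE = 0.9520 / 1.85
ratio = 0.5146

0.5146


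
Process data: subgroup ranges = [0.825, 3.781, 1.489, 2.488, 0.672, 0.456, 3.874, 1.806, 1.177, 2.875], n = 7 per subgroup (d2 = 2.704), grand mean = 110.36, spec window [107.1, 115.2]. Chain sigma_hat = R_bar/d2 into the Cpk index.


R_bar = (0.825 + 3.781 + 1.489 + 2.488 + 0.672 + 0.456 + 3.874 + 1.806 + 1.177 + 2.875) / 10 = 1.9443
sigma = R_bar / d2 = 1.9443 / 2.704 = 0.71904586
Cp = (USL - LSL)/(6*sigma) = (115.2 - 107.1)/(6*0.71904586) = 1.8775
Cpu = (115.2 - 110.36)/(3*0.71904586) = 2.2437
Cpl = (110.36 - 107.1)/(3*0.71904586) = 1.5113
Cpk = min(Cpu, Cpl) = 1.5113

1.5113


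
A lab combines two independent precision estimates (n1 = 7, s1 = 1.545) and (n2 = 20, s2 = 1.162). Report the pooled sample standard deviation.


s_p = sqrt(((n1-1)*s1^2 + (n2-1)*s2^2) / (n1+n2-2))
numerator = (7-1)*1.545^2 + (20-1)*1.162^2 = 14.32215 + 25.654636 = 39.976786
denominator = 7 + 20 - 2 = 25
s_p^2 = 39.976786 / 25 = 1.5990714
s_p = sqrt(1.5990714) = 1.2645

1.2645


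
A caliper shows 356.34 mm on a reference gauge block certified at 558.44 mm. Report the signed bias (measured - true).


Systematic error = measured - true
= 356.34 - 558.44
= -202.1000

-202.1000


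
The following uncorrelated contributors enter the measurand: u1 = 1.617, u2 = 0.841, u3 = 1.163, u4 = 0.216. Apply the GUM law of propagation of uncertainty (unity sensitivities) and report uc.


uc = sqrt(1.617^2 + 0.841^2 + 1.163^2 + 0.216^2)
uc = sqrt(4.721195)
uc = 2.1728

2.1728


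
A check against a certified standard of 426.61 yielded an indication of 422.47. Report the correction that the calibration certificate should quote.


Correction = standard - reading
= 426.61 - 422.47
= 4.1400

4.1400


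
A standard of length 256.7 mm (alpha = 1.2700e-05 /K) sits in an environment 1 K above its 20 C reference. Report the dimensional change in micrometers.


dL = L * alpha * dT
= 256.7 * 1.2700e-05 * 1
= 0.0032601 mm
dL_um = 0.0032601 * 1000 = 3.2601 um

3.2601


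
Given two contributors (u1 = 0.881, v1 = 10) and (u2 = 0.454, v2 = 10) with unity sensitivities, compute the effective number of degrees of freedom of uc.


uc = sqrt(u1^2 + u2^2) = sqrt(0.881^2 + 0.454^2) = 0.99109889
v_eff = uc^4 / (u1^4/v1 + u2^4/v2)
= 0.99109889^4 / (0.881^4/10 + 0.454^4/10)
= 0.96486812 / 0.06449097
v_eff = 14.9613

14.9613


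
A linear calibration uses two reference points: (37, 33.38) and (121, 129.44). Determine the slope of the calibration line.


slope = (y2 - y1) / (x2 - x1)
= (129.44 - 33.38) / (121 - 37)
= 96.0600 / 84
= 1.1436

1.1436


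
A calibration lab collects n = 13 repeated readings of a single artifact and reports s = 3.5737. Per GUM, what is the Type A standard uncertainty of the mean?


u_A = s / sqrt(n)
u_A = 3.5737 / sqrt(13)
u_A = 3.5737 / 3.6055513
u_A = 0.9912

0.9912


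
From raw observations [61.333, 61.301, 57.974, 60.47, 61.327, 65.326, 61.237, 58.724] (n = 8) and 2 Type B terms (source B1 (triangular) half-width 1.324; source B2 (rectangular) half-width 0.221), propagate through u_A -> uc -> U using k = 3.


mean = (61.333 + 61.301 + 57.974 + 60.47 + 61.327 + 65.326 + 61.237 + 58.724) / 8 = 60.9615
s = sqrt(sum((x - mean)^2)/(n-1)) = 2.1936518
u_A = s / sqrt(n) = 2.1936518 / sqrt(8) = 0.77557303
u_B1 = 1.324 / sqrt(6) = 0.54052074
u_B2 = 0.221 / sqrt(3) = 0.12759441
uc = sqrt(0.77557303^2 + 0.54052074^2 + 0.12759441^2) = 0.95391642
U = k * uc = 3 * 0.95391642
U = 2.8617

2.8617


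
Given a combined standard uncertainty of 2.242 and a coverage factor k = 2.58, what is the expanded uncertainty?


U = k * uc
U = 2.58 * 2.242
U = 5.7844

5.7844


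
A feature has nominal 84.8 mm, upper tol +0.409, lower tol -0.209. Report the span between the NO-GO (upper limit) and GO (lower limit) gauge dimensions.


GO = nominal - lower_tol (smallest hole = maximum material condition)
GO = 84.8 - 0.209 = 84.591
NO-GO = nominal + upper_tol (largest hole = least material condition)
NO-GO = 84.8 + 0.409 = 85.209
spread = NO-GO - GO = 85.209 - 84.591 = 0.6180

0.6180
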